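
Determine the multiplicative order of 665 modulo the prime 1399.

699

The order of 665 must divide p − 1 = 1398 = 2 · 3 · 233.
Divisors: 1, 2, 3, 6, 233, 466, 699, 1398.
Check each in increasing order: 665^1 ≡ 665;  665^2 ≡ 141;  665^3 ≡ 32;  665^6 ≡ 1024;  665^233 ≡ 390;  665^466 ≡ 1008;  665^699 ≡ 1.
Smallest exponent giving 1 is 699.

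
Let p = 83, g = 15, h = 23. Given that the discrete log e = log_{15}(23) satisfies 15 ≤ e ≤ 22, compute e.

18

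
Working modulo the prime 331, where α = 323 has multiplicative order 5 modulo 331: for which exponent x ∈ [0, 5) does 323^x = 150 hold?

3

Successive powers of 323 modulo 331:
  323^0=1  323^1=323  323^2=64  323^3=150
So 323^3 ≡ 150 (mod 331), giving x = 3.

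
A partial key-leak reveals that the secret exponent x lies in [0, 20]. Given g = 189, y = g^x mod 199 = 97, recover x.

5

Compute 189^0 mod 199 = 1, then multiply by 189 repeatedly:
  189^0=1  189^1=189  189^2=100  189^3=194  189^4=50
  189^5=97
Found 97 at exponent 5.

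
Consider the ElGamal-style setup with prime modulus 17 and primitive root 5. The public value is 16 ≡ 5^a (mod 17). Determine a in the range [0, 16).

8

Successive powers of 5 modulo 17:
  5^0=1  5^1=5  5^2=8  5^3=6  5^4=13  5^5=14
  5^6=2  5^7=10  5^8=16
So 5^8 ≡ 16 (mod 17), giving a = 8.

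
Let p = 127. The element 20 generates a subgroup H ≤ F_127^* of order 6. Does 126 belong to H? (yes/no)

yes

126 ∈ ⟨20⟩ iff 126^6 ≡ 1 (mod 127), since |⟨20⟩| = 6.
126^6 mod 127 = 1.
Since 1 = 1, 126 lies in the subgroup.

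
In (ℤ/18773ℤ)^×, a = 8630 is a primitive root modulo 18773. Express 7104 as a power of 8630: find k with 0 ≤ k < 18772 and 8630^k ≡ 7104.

Baby-step giant-step with m = ceil(sqrt(18772)) = 138.
Baby table (8630^j mod 18773 for j=0..137):
  0:1  1:8630  2:4409  3:15572  4:9226  5:4087  6:15116  7:16276
  8:2294  9:10478  10:14372  11:15922  12:7273  13:7851  14:2373  15:16420
  16:5996  17:7092  18:3980  19:11583  20:13838  21:6887  22:18265  23:8842
  24:12988  25:11630  26:6442  27:7607  28:18002  29:10685  30:17347  31:8708
  32:1721  33:2787  34:3597  35:10341  36:14761  37:12625  38:14031  39:1680
  40:5644  41:10558  42:10171  43:11955  44:14015  45:13784  46:10192  47:5455
  48:12739  49:2882  50:16208  51:16190  52:11034  53:6764  54:8063  55:10952
  56:12478  57:3212  58:10612  59:6866  60:5992  61:10118  62:5117  63:5614
  64:14480  65:9312  66:14120  67:57  68:3812  69:7264  70:5273  71:238
  72:7683  73:16827  74:7855  75:18120  76:15283  77:11965  78:6450  79:1555
  80:15728  81:3850  82:16063  83:3858  84:10011  85:1584  86:3176  87:300
  88:17099  89:8590  90:15896  91:8169  92:5855  93:10507  94:1820  95:12372
  96:8309  97:12583  98:8258  99:4232  100:8675  101:17299  102:7474  103:15365
  104:6251  105:11301  106:1895  107:2567  108:1070  109:16557  110:5607  111:10389
  112:15995  113:17754  114:10567  115:12749  116:14090  117:3979  118:2953  119:9429
  120:10088  121:9039  122:4755  123:16645  124:14127  125:4148  126:15902  127:3630
  128:13536  129:10074  130:857  131:18121  132:5140  133:16374  134:3249  135:10781
  136:1042  137:193
Giant step factor: 8630^(-138) ≡ 13776 (mod 18773).
Scan 7104·13776^i mod 18773 for i = 0, 1, …:
  i=0: 7104   i=1: 1055   i=2: 3378   i=3: 15834
  i=4: 5697   i=5: 10732   i=6: 6657   i=7: 727
  i=8: 9143   i=9: 5911     …   i=101: 3425
  i=102: 6251
Match at i=102, j=104: k = 102·138 + 104 = 14180.

14180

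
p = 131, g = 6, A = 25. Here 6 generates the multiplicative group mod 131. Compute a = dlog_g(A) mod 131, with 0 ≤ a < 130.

44

Baby-step giant-step with m = ceil(sqrt(130)) = 12.
Baby table (6^j mod 131 for j=0..11):
  0:1  1:6  2:36  3:85  4:117  5:47  6:20  7:120
  8:65  9:128  10:113  11:23
Giant step factor: 6^(-12) ≡ 75 (mod 131).
Scan 25·75^i mod 131 for i = 0, 1, …:
  i=0: 25   i=1: 41   i=2: 62   i=3: 65
Match at i=3, j=8: a = 3·12 + 8 = 44.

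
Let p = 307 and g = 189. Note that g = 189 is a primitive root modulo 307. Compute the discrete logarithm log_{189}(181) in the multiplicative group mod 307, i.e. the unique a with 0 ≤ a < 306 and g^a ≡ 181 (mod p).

160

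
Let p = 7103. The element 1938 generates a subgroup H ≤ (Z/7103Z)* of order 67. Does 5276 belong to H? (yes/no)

yes

5276 ∈ ⟨1938⟩ iff 5276^67 ≡ 1 (mod 7103), since |⟨1938⟩| = 67.
5276^67 mod 7103 = 1.
Since 1 = 1, 5276 lies in the subgroup.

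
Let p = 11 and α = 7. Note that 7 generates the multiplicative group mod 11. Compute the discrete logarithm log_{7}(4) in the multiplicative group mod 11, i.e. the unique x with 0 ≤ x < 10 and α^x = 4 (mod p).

Successive powers of 7 modulo 11:
  7^0=1  7^1=7  7^2=5  7^3=2  7^4=3  7^5=10
  7^6=4
So 7^6 ≡ 4 (mod 11), giving x = 6.

6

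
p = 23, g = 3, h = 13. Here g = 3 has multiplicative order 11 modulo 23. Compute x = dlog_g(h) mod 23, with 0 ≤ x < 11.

5

Successive powers of 3 modulo 23:
  3^0=1  3^1=3  3^2=9  3^3=4  3^4=12  3^5=13
So 3^5 ≡ 13 (mod 23), giving x = 5.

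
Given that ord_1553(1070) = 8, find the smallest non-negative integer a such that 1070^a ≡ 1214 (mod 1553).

6

Successive powers of 1070 modulo 1553:
  1070^0=1  1070^1=1070  1070^2=339  1070^3=881  1070^4=1552  1070^5=483
  1070^6=1214
So 1070^6 ≡ 1214 (mod 1553), giving a = 6.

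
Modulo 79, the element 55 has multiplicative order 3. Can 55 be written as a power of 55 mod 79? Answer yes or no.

⟨55⟩ has order 3; its elements mod 79 are {1, 23, 55}.
55 is in this set.

yes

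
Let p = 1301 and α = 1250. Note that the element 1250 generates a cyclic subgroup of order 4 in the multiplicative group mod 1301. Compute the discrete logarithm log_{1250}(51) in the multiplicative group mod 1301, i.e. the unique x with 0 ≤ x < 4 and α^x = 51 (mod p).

Successive powers of 1250 modulo 1301:
  1250^0=1  1250^1=1250  1250^2=1300  1250^3=51
So 1250^3 ≡ 51 (mod 1301), giving x = 3.

3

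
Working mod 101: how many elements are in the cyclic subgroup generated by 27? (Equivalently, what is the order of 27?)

100

The order of 27 must divide p − 1 = 100 = 2^2 · 5^2.
Divisors: 1, 2, 4, 5, 10, 20, 25, 50, 100.
Check each in increasing order: 27^1 ≡ 27;  27^2 ≡ 22;  27^4 ≡ 80;  27^5 ≡ 39;  27^10 ≡ 6;  27^20 ≡ 36;  27^25 ≡ 91;  27^50 ≡ 100;  27^100 ≡ 1.
Smallest exponent giving 1 is 100.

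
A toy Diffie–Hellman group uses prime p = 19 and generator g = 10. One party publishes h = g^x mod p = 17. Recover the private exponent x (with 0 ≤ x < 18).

Successive powers of 10 modulo 19:
  10^0=1  10^1=10  10^2=5  10^3=12  10^4=6  10^5=3
  10^6=11  10^7=15  10^8=17
So 10^8 ≡ 17 (mod 19), giving x = 8.

8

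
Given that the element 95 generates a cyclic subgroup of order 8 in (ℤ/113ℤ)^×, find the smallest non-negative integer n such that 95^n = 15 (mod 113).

6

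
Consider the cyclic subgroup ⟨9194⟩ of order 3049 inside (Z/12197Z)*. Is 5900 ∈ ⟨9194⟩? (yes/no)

no

5900 ∈ ⟨9194⟩ iff 5900^3049 ≡ 1 (mod 12197), since |⟨9194⟩| = 3049.
5900^3049 mod 12197 = 7479.
Since 7479 ≠ 1, 5900 does not lie in the subgroup.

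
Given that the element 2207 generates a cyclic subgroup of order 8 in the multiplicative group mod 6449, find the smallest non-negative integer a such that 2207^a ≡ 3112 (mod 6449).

Successive powers of 2207 modulo 6449:
  2207^0=1  2207^1=2207  2207^2=1854  2207^3=3112
So 2207^3 ≡ 3112 (mod 6449), giving a = 3.

3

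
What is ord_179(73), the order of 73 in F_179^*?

178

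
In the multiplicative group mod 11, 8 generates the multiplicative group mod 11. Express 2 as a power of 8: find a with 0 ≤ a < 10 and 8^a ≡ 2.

7

Successive powers of 8 modulo 11:
  8^0=1  8^1=8  8^2=9  8^3=6  8^4=4  8^5=10
  8^6=3  8^7=2
So 8^7 ≡ 2 (mod 11), giving a = 7.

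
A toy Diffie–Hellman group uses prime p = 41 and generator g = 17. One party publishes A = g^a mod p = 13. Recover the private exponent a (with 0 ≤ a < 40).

7

Successive powers of 17 modulo 41:
  17^0=1  17^1=17  17^2=2  17^3=34  17^4=4  17^5=27
  17^6=8  17^7=13
So 17^7 ≡ 13 (mod 41), giving a = 7.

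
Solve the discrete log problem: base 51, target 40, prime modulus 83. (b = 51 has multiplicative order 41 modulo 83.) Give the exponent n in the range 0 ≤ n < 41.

6

Successive powers of 51 modulo 83:
  51^0=1  51^1=51  51^2=28  51^3=17  51^4=37  51^5=61
  51^6=40
So 51^6 ≡ 40 (mod 83), giving n = 6.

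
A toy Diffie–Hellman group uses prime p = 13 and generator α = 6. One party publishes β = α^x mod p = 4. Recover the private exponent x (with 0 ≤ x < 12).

Successive powers of 6 modulo 13:
  6^0=1  6^1=6  6^2=10  6^3=8  6^4=9  6^5=2
  6^6=12  6^7=7  6^8=3  6^9=5  6^10=4
So 6^10 ≡ 4 (mod 13), giving x = 10.

10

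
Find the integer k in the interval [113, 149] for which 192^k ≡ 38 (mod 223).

118

Compute 192^113 mod 223 = 154, then multiply by 192 repeatedly:
  192^113=154  192^114=132  192^115=145  192^116=188  192^117=193
  192^118=38
Found 38 at exponent 118.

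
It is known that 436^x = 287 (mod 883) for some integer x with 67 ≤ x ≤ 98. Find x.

Compute 436^67 mod 883 = 345, then multiply by 436 repeatedly:
  436^67=345  436^68=310  436^69=61  436^70=106  436^71=300
  436^72=116  436^73=245  436^74=860  436^75=568  436^76=408
  436^77=405  436^78=863  436^79=110  436^80=278  436^81=237
  436^82=21  436^83=326  436^84=856  436^85=590  436^86=287
Found 287 at exponent 86.

86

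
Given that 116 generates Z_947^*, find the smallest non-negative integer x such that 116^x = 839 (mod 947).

511

Baby-step giant-step with m = ceil(sqrt(946)) = 31.
Baby table (116^j mod 947 for j=0..30):
  0:1  1:116  2:198  3:240  4:377  5:170  6:780  7:515
  8:79  9:641  10:490  11:20  12:426  13:172  14:65  15:911
  16:559  17:448  18:830  19:633  20:509  21:330  22:400  23:944
  24:599  25:353  26:227  27:763  28:437  29:501  30:349
Giant step factor: 116^(-31) ≡ 943 (mod 947).
Scan 839·943^i mod 947 for i = 0, 1, …:
  i=0: 839   i=1: 432   i=2: 166   i=3: 283
  i=4: 762   i=5: 740   i=6: 828   i=7: 476
  i=8: 937   i=9: 40     …   i=15: 9
  i=16: 911
Match at i=16, j=15: x = 16·31 + 15 = 511.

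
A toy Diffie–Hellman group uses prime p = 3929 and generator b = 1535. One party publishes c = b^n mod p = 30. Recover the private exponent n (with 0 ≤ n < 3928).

811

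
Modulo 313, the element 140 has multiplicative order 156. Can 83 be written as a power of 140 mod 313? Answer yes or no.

yes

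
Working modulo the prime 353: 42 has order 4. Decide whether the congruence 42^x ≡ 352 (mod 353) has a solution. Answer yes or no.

⟨42⟩ has order 4; its elements mod 353 are {1, 42, 311, 352}.
352 is in this set.

yes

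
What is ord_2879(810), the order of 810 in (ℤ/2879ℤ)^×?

1439

The order of 810 must divide p − 1 = 2878 = 2 · 1439.
Divisors: 1, 2, 1439, 2878.
Check each in increasing order: 810^1 ≡ 810;  810^2 ≡ 2567;  810^1439 ≡ 1.
Smallest exponent giving 1 is 1439.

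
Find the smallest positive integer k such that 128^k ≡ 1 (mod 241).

The order of 128 must divide p − 1 = 240 = 2^4 · 3 · 5.
Divisors: 1, 2, 3, 4, 5, 6, 8, 10, 12, 15, 16, 20, 24, 30, 40, 48, 60, 80, 120, 240.
Check each in increasing order: 128^1 ≡ 128;  128^2 ≡ 237;  128^3 ≡ 211;  128^4 ≡ 16;  128^5 ≡ 120;  128^6 ≡ 177;  128^8 ≡ 15;  128^10 ≡ 181;  128^12 ≡ 240;  128^15 ≡ 30;  128^16 ≡ 225;  128^20 ≡ 226;  128^24 ≡ 1.
Smallest exponent giving 1 is 24.

24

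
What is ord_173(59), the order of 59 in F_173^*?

The order of 59 must divide p − 1 = 172 = 2^2 · 43.
Divisors: 1, 2, 4, 43, 86, 172.
Check each in increasing order: 59^1 ≡ 59;  59^2 ≡ 21;  59^4 ≡ 95;  59^43 ≡ 93;  59^86 ≡ 172;  59^172 ≡ 1.
Smallest exponent giving 1 is 172.

172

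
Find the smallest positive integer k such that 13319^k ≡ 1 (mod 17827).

The order of 13319 must divide p − 1 = 17826 = 2 · 3 · 2971.
Divisors: 1, 2, 3, 6, 2971, 5942, 8913, 17826.
Check each in increasing order: 13319^1 ≡ 13319;  13319^2 ≡ 17111;  13319^3 ≡ 1041;  13319^6 ≡ 14061;  13319^2971 ≡ 1883;  13319^5942 ≡ 15943;  13319^8913 ≡ 1.
Smallest exponent giving 1 is 8913.

8913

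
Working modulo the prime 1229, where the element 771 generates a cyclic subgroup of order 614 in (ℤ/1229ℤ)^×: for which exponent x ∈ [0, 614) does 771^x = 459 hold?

Baby-step giant-step with m = ceil(sqrt(614)) = 25.
Baby table (771^j mod 1229 for j=0..24):
  0:1  1:771  2:834  3:247  4:1171  5:755  6:788  7:422
  8:906  9:454  10:998  11:104  12:299  13:706  14:1108  15:113
  16:1093  17:838  18:873  19:820  20:514  21:556  22:984  23:371
  24:913
Giant step factor: 771^(-25) ≡ 974 (mod 1229).
Scan 459·974^i mod 1229 for i = 0, 1, …:
  i=0: 459   i=1: 939   i=2: 210   i=3: 526
  i=4: 1060   i=5: 80   i=6: 493   i=7: 872
  i=8: 89   i=9: 656   i=10: 1093
Match at i=10, j=16: x = 10·25 + 16 = 266.

266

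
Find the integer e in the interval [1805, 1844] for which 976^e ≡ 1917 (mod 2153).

Compute 976^1805 mod 2153 = 2147, then multiply by 976 repeatedly:
  976^1805=2147  976^1806=603  976^1807=759  976^1808=152  976^1809=1948
  976^1810=149  976^1811=1173  976^1812=1605  976^1813=1249  976^1814=426
  976^1815=247  976^1816=2089  976^1817=2126  976^1818=1637  976^1819=186
  976^1820=684  976^1821=154  976^1822=1747  976^1823=2049  976^1824=1840
  976^1825=238  976^1826=1917
Found 1917 at exponent 1826.

1826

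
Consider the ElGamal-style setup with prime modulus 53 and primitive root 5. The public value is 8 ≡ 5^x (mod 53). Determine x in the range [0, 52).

Baby-step giant-step with m = ceil(sqrt(52)) = 8.
Baby table (5^j mod 53 for j=0..7):
  0:1  1:5  2:25  3:19  4:42  5:51  6:43  7:3
Giant step factor: 5^(-8) ≡ 46 (mod 53).
Scan 8·46^i mod 53 for i = 0, 1, …:
  i=0: 8   i=1: 50   i=2: 21   i=3: 12
  i=4: 22   i=5: 5
Match at i=5, j=1: x = 5·8 + 1 = 41.

41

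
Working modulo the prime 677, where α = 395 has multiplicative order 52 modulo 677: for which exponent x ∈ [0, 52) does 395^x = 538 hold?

32

Baby-step giant-step with m = ceil(sqrt(52)) = 8.
Baby table (395^j mod 677 for j=0..7):
  0:1  1:395  2:315  3:534  4:383  5:314  6:139  7:68
Giant step factor: 395^(-8) ≡ 40 (mod 677).
Scan 538·40^i mod 677 for i = 0, 1, …:
  i=0: 538   i=1: 533   i=2: 333   i=3: 457
  i=4: 1
Match at i=4, j=0: x = 4·8 + 0 = 32.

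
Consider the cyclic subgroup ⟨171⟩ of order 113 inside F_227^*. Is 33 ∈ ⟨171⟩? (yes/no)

yes

33 ∈ ⟨171⟩ iff 33^113 ≡ 1 (mod 227), since |⟨171⟩| = 113.
33^113 mod 227 = 1.
Since 1 = 1, 33 lies in the subgroup.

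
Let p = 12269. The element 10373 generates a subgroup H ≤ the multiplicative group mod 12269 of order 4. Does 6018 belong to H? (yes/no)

no

6018 ∈ ⟨10373⟩ iff 6018^4 ≡ 1 (mod 12269), since |⟨10373⟩| = 4.
6018^4 mod 12269 = 7639.
Since 7639 ≠ 1, 6018 does not lie in the subgroup.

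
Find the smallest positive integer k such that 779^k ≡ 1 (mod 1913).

The order of 779 must divide p − 1 = 1912 = 2^3 · 239.
Divisors: 1, 2, 4, 8, 239, 478, 956, 1912.
Check each in increasing order: 779^1 ≡ 779;  779^2 ≡ 420;  779^4 ≡ 404;  779^8 ≡ 611;  779^239 ≡ 1201;  779^478 ≡ 1912;  779^956 ≡ 1.
Smallest exponent giving 1 is 956.

956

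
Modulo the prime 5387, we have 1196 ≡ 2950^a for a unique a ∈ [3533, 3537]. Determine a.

3535

Compute 2950^3533 mod 5387 = 3427, then multiply by 2950 repeatedly:
  2950^3533=3427  2950^3534=3638  2950^3535=1196
Found 1196 at exponent 3535.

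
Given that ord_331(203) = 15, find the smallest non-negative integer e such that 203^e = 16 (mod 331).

Successive powers of 203 modulo 331:
  203^0=1  203^1=203  203^2=165  203^3=64  203^4=83  203^5=299
  203^6=124  203^7=16
So 203^7 ≡ 16 (mod 331), giving e = 7.

7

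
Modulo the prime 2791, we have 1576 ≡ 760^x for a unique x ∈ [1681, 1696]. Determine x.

Compute 760^1681 mod 2791 = 384, then multiply by 760 repeatedly:
  760^1681=384  760^1682=1576
Found 1576 at exponent 1682.

1682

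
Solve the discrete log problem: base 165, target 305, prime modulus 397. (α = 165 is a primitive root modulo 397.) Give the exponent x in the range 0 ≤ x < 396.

118

Baby-step giant-step with m = ceil(sqrt(396)) = 20.
Baby table (165^j mod 397 for j=0..19):
  0:1  1:165  2:229  3:70  4:37  5:150  6:136  7:208
  8:178  9:389  10:268  11:153  12:234  13:101  14:388  15:103
  16:321  17:164  18:64  19:238
Giant step factor: 165^(-20) ≡ 12 (mod 397).
Scan 305·12^i mod 397 for i = 0, 1, …:
  i=0: 305   i=1: 87   i=2: 250   i=3: 221
  i=4: 270   i=5: 64
Match at i=5, j=18: x = 5·20 + 18 = 118.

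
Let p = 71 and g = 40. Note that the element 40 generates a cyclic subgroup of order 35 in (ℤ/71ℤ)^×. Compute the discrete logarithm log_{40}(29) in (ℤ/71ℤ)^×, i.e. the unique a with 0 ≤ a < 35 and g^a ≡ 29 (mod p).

3

Successive powers of 40 modulo 71:
  40^0=1  40^1=40  40^2=38  40^3=29
So 40^3 ≡ 29 (mod 71), giving a = 3.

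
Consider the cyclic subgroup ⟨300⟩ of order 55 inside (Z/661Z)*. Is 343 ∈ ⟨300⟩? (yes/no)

no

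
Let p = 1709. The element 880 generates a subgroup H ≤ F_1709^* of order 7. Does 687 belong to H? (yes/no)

no

⟨880⟩ has order 7; its elements mod 1709 are {1, 168, 223, 866, 880, 1414, 1575}.
687 is not in this set.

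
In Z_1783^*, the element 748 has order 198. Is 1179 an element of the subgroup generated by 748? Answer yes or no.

1179 ∈ ⟨748⟩ iff 1179^198 ≡ 1 (mod 1783), since |⟨748⟩| = 198.
1179^198 mod 1783 = 1.
Since 1 = 1, 1179 lies in the subgroup.

yes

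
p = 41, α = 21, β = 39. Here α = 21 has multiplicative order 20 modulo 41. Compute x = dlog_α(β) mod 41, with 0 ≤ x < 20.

9

Successive powers of 21 modulo 41:
  21^0=1  21^1=21  21^2=31  21^3=36  21^4=18  21^5=9
  21^6=25  21^7=33  21^8=37  21^9=39
So 21^9 ≡ 39 (mod 41), giving x = 9.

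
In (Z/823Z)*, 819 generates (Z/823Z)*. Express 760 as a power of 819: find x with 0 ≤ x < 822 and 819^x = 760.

450

Baby-step giant-step with m = ceil(sqrt(822)) = 29.
Baby table (819^j mod 823 for j=0..28):
  0:1  1:819  2:16  3:759  4:256  5:622  6:804  7:76
  8:519  9:393  10:74  11:527  12:361  13:202  14:15  15:763
  16:240  17:686  18:548  19:277  20:538  21:317  22:378  23:134
  24:287  25:498  26:477  27:561  28:225
Giant step factor: 819^(-29) ≡ 171 (mod 823).
Scan 760·171^i mod 823 for i = 0, 1, …:
  i=0: 760   i=1: 749   i=2: 514   i=3: 656
  i=4: 248   i=5: 435   i=6: 315   i=7: 370
  i=8: 722   i=9: 12     …   i=14: 505
  i=15: 763
Match at i=15, j=15: x = 15·29 + 15 = 450.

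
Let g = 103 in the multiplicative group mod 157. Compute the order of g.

52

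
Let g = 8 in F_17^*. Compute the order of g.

8

The order of 8 must divide p − 1 = 16 = 2^4.
Divisors: 1, 2, 4, 8, 16.
Check each in increasing order: 8^1 ≡ 8;  8^2 ≡ 13;  8^4 ≡ 16;  8^8 ≡ 1.
Smallest exponent giving 1 is 8.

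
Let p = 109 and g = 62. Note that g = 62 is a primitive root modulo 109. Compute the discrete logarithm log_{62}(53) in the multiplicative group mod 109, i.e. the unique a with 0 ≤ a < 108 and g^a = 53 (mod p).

Baby-step giant-step with m = ceil(sqrt(108)) = 11.
Baby table (62^j mod 109 for j=0..10):
  0:1  1:62  2:29  3:54  4:78  5:40  6:82  7:70
  8:89  9:68  10:74
Giant step factor: 62^(-11) ≡ 11 (mod 109).
Scan 53·11^i mod 109 for i = 0, 1, …:
  i=0: 53   i=1: 38   i=2: 91   i=3: 20
  i=4: 2   i=5: 22   i=6: 24   i=7: 46
  i=8: 70
Match at i=8, j=7: a = 8·11 + 7 = 95.

95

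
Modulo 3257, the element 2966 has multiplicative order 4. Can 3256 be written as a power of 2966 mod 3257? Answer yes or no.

yes

⟨2966⟩ has order 4; its elements mod 3257 are {1, 291, 2966, 3256}.
3256 is in this set.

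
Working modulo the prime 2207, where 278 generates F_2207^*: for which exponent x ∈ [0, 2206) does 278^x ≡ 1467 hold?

1369

Baby-step giant-step with m = ceil(sqrt(2206)) = 47.
Baby table (278^j mod 2207 for j=0..46):
  0:1  1:278  2:39  3:2014  4:1521  5:1301  6:1937  7:2185
  8:505  9:1349  10:2039  11:1850  12:69  13:1526  14:484  15:2132
  16:1220  17:1489  18:1233  19:689  20:1740  21:387  22:1650  23:1851
  24:347  25:1565  26:291  27:1446  28:314  29:1219  30:1211  31:1194
  32:882  33:219  34:1293  35:1920  36:1873  37:2049  38:216  39:459
  40:1803  41:245  42:1900  43:727  44:1269  45:1869  46:937
Giant step factor: 278^(-47) ≡ 1361 (mod 2207).
Scan 1467·1361^i mod 2207 for i = 0, 1, …:
  i=0: 1467   i=1: 1459   i=2: 1606   i=3: 836
  i=4: 1191   i=5: 1013   i=6: 1525   i=7: 945
  i=8: 1671   i=9: 1021     …   i=28: 1456
  i=29: 1937
Match at i=29, j=6: x = 29·47 + 6 = 1369.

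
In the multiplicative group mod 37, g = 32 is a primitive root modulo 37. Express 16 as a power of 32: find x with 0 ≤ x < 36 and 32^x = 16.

8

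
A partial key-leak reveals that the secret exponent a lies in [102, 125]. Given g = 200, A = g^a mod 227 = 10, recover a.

118

Compute 200^102 mod 227 = 104, then multiply by 200 repeatedly:
  200^102=104  200^103=143  200^104=225  200^105=54  200^106=131
  200^107=95  200^108=159  200^109=20  200^110=141  200^111=52
  200^112=185  200^113=226  200^114=27  200^115=179  200^116=161
  200^117=193  200^118=10
Found 10 at exponent 118.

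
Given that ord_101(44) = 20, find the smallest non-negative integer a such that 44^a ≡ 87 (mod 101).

Successive powers of 44 modulo 101:
  44^0=1  44^1=44  44^2=17  44^3=41  44^4=87
So 44^4 ≡ 87 (mod 101), giving a = 4.

4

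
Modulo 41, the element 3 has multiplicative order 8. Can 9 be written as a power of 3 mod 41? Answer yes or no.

⟨3⟩ has order 8; its elements mod 41 are {1, 3, 9, 14, 27, 32, 38, 40}.
9 is in this set.

yes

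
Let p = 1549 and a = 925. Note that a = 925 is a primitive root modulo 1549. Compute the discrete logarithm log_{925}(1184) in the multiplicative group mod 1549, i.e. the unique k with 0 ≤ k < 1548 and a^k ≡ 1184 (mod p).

498

Baby-step giant-step with m = ceil(sqrt(1548)) = 40.
Baby table (925^j mod 1549 for j=0..39):
  0:1  1:925  2:577  3:869  4:1443  5:1086  6:798  7:826
  8:393  9:1059  10:607  11:737  12:165  13:823  14:716  15:877
  16:1098  17:1055  18:5  19:1527  20:1336  21:1247  22:1019  23:783
  24:892  25:1032  26:416  27:648  28:1486  29:587  30:825  31:1017
  32:482  33:1287  34:843  35:628  36:25  37:1439  38:484  39:39
Giant step factor: 925^(-40) ≡ 204 (mod 1549).
Scan 1184·204^i mod 1549 for i = 0, 1, …:
  i=0: 1184   i=1: 1441   i=2: 1203   i=3: 670
  i=4: 368   i=5: 720   i=6: 1274   i=7: 1213
  i=8: 1161   i=9: 1396   i=10: 1317   i=11: 691
  i=12: 5
Match at i=12, j=18: k = 12·40 + 18 = 498.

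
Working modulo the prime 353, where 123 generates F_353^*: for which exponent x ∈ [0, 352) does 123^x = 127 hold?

214

Baby-step giant-step with m = ceil(sqrt(352)) = 19.
Baby table (123^j mod 353 for j=0..18):
  0:1  1:123  2:303  3:204  4:29  5:37  6:315  7:268
  8:135  9:14  10:310  11:6  12:32  13:53  14:165  15:174
  16:222  17:125  18:196
Giant step factor: 123^(-19) ≡ 241 (mod 353).
Scan 127·241^i mod 353 for i = 0, 1, …:
  i=0: 127   i=1: 249   i=2: 352   i=3: 112
  i=4: 164   i=5: 341   i=6: 285   i=7: 203
  i=8: 209   i=9: 243   i=10: 318   i=11: 37
Match at i=11, j=5: x = 11·19 + 5 = 214.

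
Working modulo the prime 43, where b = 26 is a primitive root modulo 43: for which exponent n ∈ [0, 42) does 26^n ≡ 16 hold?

36

Baby-step giant-step with m = ceil(sqrt(42)) = 7.
Baby table (26^j mod 43 for j=0..6):
  0:1  1:26  2:31  3:32  4:15  5:3  6:35
Giant step factor: 26^(-7) ≡ 37 (mod 43).
Scan 16·37^i mod 43 for i = 0, 1, …:
  i=0: 16   i=1: 33   i=2: 17   i=3: 27
  i=4: 10   i=5: 26
Match at i=5, j=1: n = 5·7 + 1 = 36.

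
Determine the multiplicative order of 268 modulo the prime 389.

194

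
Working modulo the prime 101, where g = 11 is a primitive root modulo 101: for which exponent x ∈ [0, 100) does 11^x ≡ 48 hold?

21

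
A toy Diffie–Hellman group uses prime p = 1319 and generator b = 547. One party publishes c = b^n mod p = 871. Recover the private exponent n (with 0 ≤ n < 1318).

603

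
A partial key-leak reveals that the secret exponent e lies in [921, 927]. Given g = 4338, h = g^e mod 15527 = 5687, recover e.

923

Compute 4338^921 mod 15527 = 7784, then multiply by 4338 repeatedly:
  4338^921=7784  4338^922=11294  4338^923=5687
Found 5687 at exponent 923.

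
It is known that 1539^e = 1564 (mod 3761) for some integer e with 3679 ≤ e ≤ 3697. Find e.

3692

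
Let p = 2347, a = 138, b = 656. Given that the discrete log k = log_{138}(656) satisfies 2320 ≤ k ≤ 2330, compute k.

Compute 138^2320 mod 2347 = 1824, then multiply by 138 repeatedly:
  138^2320=1824  138^2321=583  138^2322=656
Found 656 at exponent 2322.

2322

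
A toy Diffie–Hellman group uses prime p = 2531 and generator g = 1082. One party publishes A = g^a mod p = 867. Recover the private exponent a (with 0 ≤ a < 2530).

1120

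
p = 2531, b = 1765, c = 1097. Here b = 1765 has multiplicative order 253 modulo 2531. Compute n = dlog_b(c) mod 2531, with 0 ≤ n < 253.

Baby-step giant-step with m = ceil(sqrt(253)) = 16.
Baby table (1765^j mod 2531 for j=0..15):
  0:1  1:1765  2:2095  3:2415  4:271  5:2487  6:801  7:1467
  8:42  9:731  10:1936  11:190  12:1258  13:683  14:739  15:870
Giant step factor: 1765^(-16) ≡ 2498 (mod 2531).
Scan 1097·2498^i mod 2531 for i = 0, 1, …:
  i=0: 1097   i=1: 1764   i=2: 1
Match at i=2, j=0: n = 2·16 + 0 = 32.

32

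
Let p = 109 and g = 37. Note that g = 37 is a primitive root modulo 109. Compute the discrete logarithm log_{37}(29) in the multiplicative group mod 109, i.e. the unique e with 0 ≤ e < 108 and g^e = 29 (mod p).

Baby-step giant-step with m = ceil(sqrt(108)) = 11.
Baby table (37^j mod 109 for j=0..10):
  0:1  1:37  2:61  3:77  4:15  5:10  6:43  7:65
  8:7  9:41  10:100
Giant step factor: 37^(-11) ≡ 18 (mod 109).
Scan 29·18^i mod 109 for i = 0, 1, …:
  i=0: 29   i=1: 86   i=2: 22   i=3: 69
  i=4: 43
Match at i=4, j=6: e = 4·11 + 6 = 50.

50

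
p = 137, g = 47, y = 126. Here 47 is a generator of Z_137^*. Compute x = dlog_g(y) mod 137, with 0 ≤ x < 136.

Baby-step giant-step with m = ceil(sqrt(136)) = 12.
Baby table (47^j mod 137 for j=0..11):
  0:1  1:47  2:17  3:114  4:15  5:20  6:118  7:66
  8:88  9:26  10:126  11:31
Giant step factor: 47^(-12) ≡ 63 (mod 137).
Scan 126·63^i mod 137 for i = 0, 1, …:
  i=0: 126
Match at i=0, j=10: x = 0·12 + 10 = 10.

10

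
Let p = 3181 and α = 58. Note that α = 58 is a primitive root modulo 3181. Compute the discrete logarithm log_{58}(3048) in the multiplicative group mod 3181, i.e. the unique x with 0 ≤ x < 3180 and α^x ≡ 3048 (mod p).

Baby-step giant-step with m = ceil(sqrt(3180)) = 57.
Baby table (58^j mod 3181 for j=0..56):
  0:1  1:58  2:183  3:1071  4:1679  5:1952  6:1881  7:944
  8:675  9:978  10:2647  11:838  12:889  13:666  14:456  15:1000
  16:742  17:1683  18:2184  19:2613  20:2047  21:1029  22:2424  23:628
  24:1433  25:408  26:1397  27:1501  28:1171  29:1117  30:1166  31:827
  32:251  33:1834  34:1399  35:1617  36:1537  37:78  38:1343  39:1550
  40:832  41:541  42:2749  43:392  44:469  45:1754  46:3121  47:2882
  48:1744  49:2541  50:1052  51:577  52:1656  53:618  54:853  55:1759
  56:230
Giant step factor: 58^(-57) ≡ 2866 (mod 3181).
Scan 3048·2866^i mod 3181 for i = 0, 1, …:
  i=0: 3048   i=1: 542   i=2: 1044   i=3: 1964
  i=4: 1635   i=5: 297   i=6: 1875   i=7: 1041
  i=8: 2909   i=9: 2974     …   i=41: 439
  i=42: 1679
Match at i=42, j=4: x = 42·57 + 4 = 2398.

2398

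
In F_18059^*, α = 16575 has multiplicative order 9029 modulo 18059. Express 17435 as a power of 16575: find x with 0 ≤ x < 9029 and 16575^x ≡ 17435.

Baby-step giant-step with m = ceil(sqrt(9029)) = 96.
Baby table (16575^j mod 18059 for j=0..95):
  0:1  1:16575  2:17117  3:7385  4:2473  5:14104  6:45  7:5456
  8:11787  9:7263  10:2931  11:2615  12:2025  13:10753  14:6704  15:1773
  16:5482  17:9321  18:830  19:14351  20:12736  21:7549  22:11923  23:4088
  24:1232  25:13730  26:13291  27:14643  28:12824  29:3370  30:1263  31:3844
  32:2148  33:8811  34:17251  35:7178  36:2658  37:10449  38:6365  39:17256
  40:17817  41:16007  42:11256  43:671  44:15540  45:18042  46:7169  47:16014
  48:868  49:12136  50:13058  51:17294  52:15602  53:16329  54:2942  55:4350
  56:9722  57:1693  58:15848  59:12445  60:5977  61:15160  62:4074  63:3949
  64:8859  65:196  66:16139  67:14017  68:2740  69:15174  70:1357  71:8820
  72:3895  73:16759  74:14946  75:14647  76:6888  77:17661  78:12744  79:13736
  80:4387  81:8991  82:2957  83:149  84:13651  85:4114  86:16825  87:7297
  88:6652  89:6705  90:289  91:4540  92:16706  93:3303  94:10396  95:12781
Giant step factor: 16575^(-96) ≡ 1147 (mod 18059).
Scan 17435·1147^i mod 18059 for i = 0, 1, …:
  i=0: 17435   i=1: 6632   i=2: 4065   i=3: 3333
  i=4: 12502   i=5: 948   i=6: 3816   i=7: 6674
  i=8: 16121   i=9: 16430   i=10: 9673   i=11: 6705
Match at i=11, j=89: x = 11·96 + 89 = 1145.

1145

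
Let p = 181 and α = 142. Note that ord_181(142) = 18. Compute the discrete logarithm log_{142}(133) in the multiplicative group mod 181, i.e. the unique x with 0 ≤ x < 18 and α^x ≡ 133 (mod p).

15

Successive powers of 142 modulo 181:
  142^0=1  142^1=142  142^2=73  142^3=49  142^4=80  142^5=138
  142^6=48  142^7=119  142^8=65  142^9=180  142^10=39  142^11=108
  142^12=132  142^13=101  142^14=43  142^15=133
So 142^15 ≡ 133 (mod 181), giving x = 15.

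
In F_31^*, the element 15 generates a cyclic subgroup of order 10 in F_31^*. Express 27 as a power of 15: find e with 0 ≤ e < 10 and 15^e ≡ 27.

Successive powers of 15 modulo 31:
  15^0=1  15^1=15  15^2=8  15^3=27
So 15^3 ≡ 27 (mod 31), giving e = 3.

3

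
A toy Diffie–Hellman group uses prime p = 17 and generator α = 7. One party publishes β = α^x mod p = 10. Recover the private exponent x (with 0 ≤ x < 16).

9

Successive powers of 7 modulo 17:
  7^0=1  7^1=7  7^2=15  7^3=3  7^4=4  7^5=11
  7^6=9  7^7=12  7^8=16  7^9=10
So 7^9 ≡ 10 (mod 17), giving x = 9.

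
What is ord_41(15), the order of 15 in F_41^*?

40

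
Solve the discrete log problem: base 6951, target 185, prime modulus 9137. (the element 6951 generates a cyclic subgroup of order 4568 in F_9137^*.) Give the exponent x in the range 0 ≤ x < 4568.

Baby-step giant-step with m = ceil(sqrt(4568)) = 68.
Baby table (6951^j mod 9137 for j=0..67):
  0:1  1:6951  2:9082  3:1449  4:3025  5:2538  6:7228  7:6602
  8:4488  9:2370  10:8996  11:6705  12:7755  13:5842  14:2914  15:7622
  16:4196  17:1092  18:6782  19:3899  20:1607  21:4843  22:2985  23:7745
  24:291  25:3464  26:2269  27:1357  28:3123  29:7598  30:1838  31:2412
  32:8554  33:4395  34:4654  35:4974  36:9003  37:540  38:7370  39:6848
  40:5815  41:7114  42:9107  43:1621  44:1650  45:2215  46:620  47:6093
  48:2448  49:2954  50:2415  51:1996  52:4230  53:9001  54:4912  55:7480
  56:3950  57:8902  58:2038  59:3788  60:6691  61:1811  62:6612  63:902
  64:1820  65:5212  66:407  67:5724
Giant step factor: 6951^(-68) ≡ 7030 (mod 9137).
Scan 185·7030^i mod 9137 for i = 0, 1, …:
  i=0: 185   i=1: 3096   i=2: 546   i=3: 840
  i=4: 2698   i=5: 7665   i=6: 4061   i=7: 4842
  i=8: 3935   i=9: 5351     …   i=53: 351
  i=54: 540
Match at i=54, j=37: x = 54·68 + 37 = 3709.

3709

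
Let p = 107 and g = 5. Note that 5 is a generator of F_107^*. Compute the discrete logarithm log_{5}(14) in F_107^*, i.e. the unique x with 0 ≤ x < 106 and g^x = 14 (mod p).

Successive powers of 5 modulo 107:
  5^0=1  5^1=5  5^2=25  5^3=18  5^4=90  5^5=22
  5^6=3  5^7=15  5^8=75  5^9=54  5^10=56  5^11=66
  5^12=9  5^13=45  5^14=11  5^15=55  5^16=61  5^17=91
  5^18=27  5^19=28  5^20=33  5^21=58  5^22=76  5^23=59
  5^24=81  5^25=84  5^26=99  5^27=67  5^28=14
So 5^28 ≡ 14 (mod 107), giving x = 28.

28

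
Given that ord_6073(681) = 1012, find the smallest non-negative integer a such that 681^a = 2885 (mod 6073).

Baby-step giant-step with m = ceil(sqrt(1012)) = 32.
Baby table (681^j mod 6073 for j=0..31):
  0:1  1:681  2:2213  3:949  4:2531  5:4952  6:1797  7:3084
  8:5019  9:4913  10:5603  11:1799  12:4446  13:3372  14:738  15:4592
  16:5630  17:1967  18:3467  19:4703  20:2272  21:4690  22:5565  23:213
  24:5374  25:3748  26:1728  27:4679  28:4147  29:162  30:1008  31:199
Giant step factor: 681^(-32) ≡ 200 (mod 6073).
Scan 2885·200^i mod 6073 for i = 0, 1, …:
  i=0: 2885   i=1: 65   i=2: 854   i=3: 756
  i=4: 5448   i=5: 2533   i=6: 2541   i=7: 4141
  i=8: 2272
Match at i=8, j=20: a = 8·32 + 20 = 276.

276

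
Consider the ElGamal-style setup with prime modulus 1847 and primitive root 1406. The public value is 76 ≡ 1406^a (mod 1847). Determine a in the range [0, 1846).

Baby-step giant-step with m = ceil(sqrt(1846)) = 43.
Baby table (1406^j mod 1847 for j=0..42):
  0:1  1:1406  2:546  3:1171  4:749  5:304  6:767  7:1601
  8:1360  9:515  10:66  11:446  12:943  13:1559  14:1412  15:1594
  16:753  17:387  18:1104  19:744  20:662  21:1731  22:1287  23:1309
  24:842  25:1772  26:1676  27:1531  28:831  29:1082  30:1211  31:1579
  32:1827  33:1432  34:162  35:591  36:1643  37:1308  38:1283  39:1226
  40:505  41:782  42:527
Giant step factor: 1406^(-43) ≡ 129 (mod 1847).
Scan 76·129^i mod 1847 for i = 0, 1, …:
  i=0: 76   i=1: 569   i=2: 1368   i=3: 1007
  i=4: 613   i=5: 1503   i=6: 1799   i=7: 1196
  i=8: 983   i=9: 1211
Match at i=9, j=30: a = 9·43 + 30 = 417.

417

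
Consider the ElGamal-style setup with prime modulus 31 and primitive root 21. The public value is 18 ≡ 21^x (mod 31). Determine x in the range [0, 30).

4

Successive powers of 21 modulo 31:
  21^0=1  21^1=21  21^2=7  21^3=23  21^4=18
So 21^4 ≡ 18 (mod 31), giving x = 4.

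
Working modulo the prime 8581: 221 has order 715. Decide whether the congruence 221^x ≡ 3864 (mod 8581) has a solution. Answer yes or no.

yes

3864 ∈ ⟨221⟩ iff 3864^715 ≡ 1 (mod 8581), since |⟨221⟩| = 715.
3864^715 mod 8581 = 1.
Since 1 = 1, 3864 lies in the subgroup.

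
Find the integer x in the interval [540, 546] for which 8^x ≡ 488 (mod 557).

Compute 8^540 mod 557 = 486, then multiply by 8 repeatedly:
  8^540=486  8^541=546  8^542=469  8^543=410  8^544=495
  8^545=61  8^546=488
Found 488 at exponent 546.

546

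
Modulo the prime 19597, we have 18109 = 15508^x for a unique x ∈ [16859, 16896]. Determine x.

16876

Compute 15508^16859 mod 19597 = 10269, then multiply by 15508 repeatedly:
  15508^16859=10269  15508^16860=6430  15508^16861=6904  15508^16862=8821  15508^16863=9008
  15508^16864=8648  15508^16865=10913  15508^16866=18709  15508^16867=5587  15508^16868=4859
  15508^16869=2907  15508^16870=8656  15508^16871=17395  15508^16872=8955  15508^16873=9798
  15508^16874=11843  15508^16875=17757  15508^16876=18109
Found 18109 at exponent 16876.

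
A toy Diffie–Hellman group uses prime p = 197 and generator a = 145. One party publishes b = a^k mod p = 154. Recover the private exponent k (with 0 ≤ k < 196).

Baby-step giant-step with m = ceil(sqrt(196)) = 14.
Baby table (145^j mod 197 for j=0..13):
  0:1  1:145  2:143  3:50  4:158  5:58  6:136  7:20
  8:142  9:102  10:15  11:8  12:175  13:159
Giant step factor: 145^(-14) ≡ 33 (mod 197).
Scan 154·33^i mod 197 for i = 0, 1, …:
  i=0: 154   i=1: 157   i=2: 59   i=3: 174
  i=4: 29   i=5: 169   i=6: 61   i=7: 43
  i=8: 40   i=9: 138   i=10: 23   i=11: 168
  i=12: 28   i=13: 136
Match at i=13, j=6: k = 13·14 + 6 = 188.

188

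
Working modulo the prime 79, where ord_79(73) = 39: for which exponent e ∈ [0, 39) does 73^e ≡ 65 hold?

27

Successive powers of 73 modulo 79:
  73^0=1  73^1=73  73^2=36  73^3=21  73^4=32  73^5=45
  73^6=46  73^7=40  73^8=76  73^9=18  73^10=50  73^11=16
  73^12=62  73^13=23  73^14=20  73^15=38  73^16=9  73^17=25
  73^18=8  73^19=31  73^20=51  73^21=10  73^22=19  73^23=44
  73^24=52  73^25=4  73^26=55  73^27=65
So 73^27 ≡ 65 (mod 79), giving e = 27.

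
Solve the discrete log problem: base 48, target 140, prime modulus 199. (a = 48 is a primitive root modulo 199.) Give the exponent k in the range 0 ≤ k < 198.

174

Baby-step giant-step with m = ceil(sqrt(198)) = 15.
Baby table (48^j mod 199 for j=0..14):
  0:1  1:48  2:115  3:147  4:91  5:189  6:117  7:44
  8:122  9:85  10:100  11:24  12:157  13:173  14:145
Giant step factor: 48^(-15) ≡ 159 (mod 199).
Scan 140·159^i mod 199 for i = 0, 1, …:
  i=0: 140   i=1: 171   i=2: 125   i=3: 174
  i=4: 5   i=5: 198   i=6: 40   i=7: 191
  i=8: 121   i=9: 135   i=10: 172   i=11: 85
Match at i=11, j=9: k = 11·15 + 9 = 174.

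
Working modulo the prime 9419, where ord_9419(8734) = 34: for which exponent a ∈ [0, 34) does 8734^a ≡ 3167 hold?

14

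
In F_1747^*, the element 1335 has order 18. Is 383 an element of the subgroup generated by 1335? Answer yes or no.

no

⟨1335⟩ has order 18; its elements mod 1747 are {1, 285, 371, 372, 412, 472, 547, 832, 863, 884, 915, 1200, 1275, 1335, 1375, 1376, 1462, 1746}.
383 is not in this set.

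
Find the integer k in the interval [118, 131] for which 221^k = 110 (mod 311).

Compute 221^118 mod 311 = 180, then multiply by 221 repeatedly:
  221^118=180  221^119=283  221^120=32  221^121=230  221^122=137
  221^123=110
Found 110 at exponent 123.

123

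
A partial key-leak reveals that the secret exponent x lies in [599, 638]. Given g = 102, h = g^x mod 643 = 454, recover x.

632

Compute 102^599 mod 643 = 242, then multiply by 102 repeatedly:
  102^599=242  102^600=250  102^601=423  102^602=65  102^603=200
  102^604=467  102^605=52  102^606=160  102^607=245  102^608=556
  102^609=128  102^610=196  102^611=59  102^612=231  102^613=414
  102^614=433  102^615=442  102^616=74  102^617=475  102^618=225
  102^619=445  102^620=380  102^621=180  102^622=356  102^623=304
  102^624=144  102^625=542  102^626=629  102^627=501  102^628=305
  102^629=246  102^630=15  102^631=244  102^632=454
Found 454 at exponent 632.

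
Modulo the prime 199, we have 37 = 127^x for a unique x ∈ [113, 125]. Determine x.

121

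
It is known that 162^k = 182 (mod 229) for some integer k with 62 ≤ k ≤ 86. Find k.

Compute 162^62 mod 229 = 71, then multiply by 162 repeatedly:
  162^62=71  162^63=52  162^64=180  162^65=77  162^66=108
  162^67=92  162^68=19  162^69=101  162^70=103  162^71=198
  162^72=16  162^73=73  162^74=147  162^75=227  162^76=134
  162^77=182
Found 182 at exponent 77.

77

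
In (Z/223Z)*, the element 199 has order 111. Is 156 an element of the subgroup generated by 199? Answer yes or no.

yes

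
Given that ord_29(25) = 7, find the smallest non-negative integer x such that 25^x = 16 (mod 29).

2

Successive powers of 25 modulo 29:
  25^0=1  25^1=25  25^2=16
So 25^2 ≡ 16 (mod 29), giving x = 2.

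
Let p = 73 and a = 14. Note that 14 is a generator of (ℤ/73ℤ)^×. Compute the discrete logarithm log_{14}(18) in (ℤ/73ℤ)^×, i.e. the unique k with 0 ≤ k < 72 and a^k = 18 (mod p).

Successive powers of 14 modulo 73:
  14^0=1  14^1=14  14^2=50  14^3=43  14^4=18
So 14^4 ≡ 18 (mod 73), giving k = 4.

4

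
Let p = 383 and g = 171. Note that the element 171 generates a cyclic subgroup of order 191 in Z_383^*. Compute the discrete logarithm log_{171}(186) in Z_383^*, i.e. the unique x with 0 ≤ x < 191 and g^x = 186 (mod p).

Baby-step giant-step with m = ceil(sqrt(191)) = 14.
Baby table (171^j mod 383 for j=0..13):
  0:1  1:171  2:133  3:146  4:71  5:268  6:251  7:25
  8:62  9:261  10:203  11:243  12:189  13:147
Giant step factor: 171^(-14) ≡ 201 (mod 383).
Scan 186·201^i mod 383 for i = 0, 1, …:
  i=0: 186   i=1: 235   i=2: 126   i=3: 48
  i=4: 73   i=5: 119   i=6: 173   i=7: 303
  i=8: 6   i=9: 57   i=10: 350   i=11: 261
Match at i=11, j=9: x = 11·14 + 9 = 163.

163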